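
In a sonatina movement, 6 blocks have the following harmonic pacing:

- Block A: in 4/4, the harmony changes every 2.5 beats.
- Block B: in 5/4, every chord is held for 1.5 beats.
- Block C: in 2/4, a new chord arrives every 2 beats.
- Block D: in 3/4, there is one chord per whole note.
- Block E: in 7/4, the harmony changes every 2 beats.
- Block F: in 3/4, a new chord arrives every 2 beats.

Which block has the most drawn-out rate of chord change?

A: 4 beats/bar ÷ 2.5 beats/chord = 1.6 chords/bar.
B: 5 beats/bar ÷ 1.5 beats/chord = 10/3 chords/bar.
C: 2 beats/bar ÷ 2 beats/chord = 1 chord/bar.
D: 3 beats/bar ÷ 4 beats/chord = 0.75 chords/bar.
E: 7 beats/bar ÷ 2 beats/chord = 3.5 chords/bar.
F: 3 beats/bar ÷ 2 beats/chord = 1.5 chords/bar.
Slowest is D at 0.75 chords/bar.

Block D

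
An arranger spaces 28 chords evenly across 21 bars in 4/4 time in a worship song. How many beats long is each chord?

21 bars × 4 beats/bar = 84 beats total.
84 beats ÷ 28 chords = 3 beats per chord.
(That is a dotted half note.)

3 beats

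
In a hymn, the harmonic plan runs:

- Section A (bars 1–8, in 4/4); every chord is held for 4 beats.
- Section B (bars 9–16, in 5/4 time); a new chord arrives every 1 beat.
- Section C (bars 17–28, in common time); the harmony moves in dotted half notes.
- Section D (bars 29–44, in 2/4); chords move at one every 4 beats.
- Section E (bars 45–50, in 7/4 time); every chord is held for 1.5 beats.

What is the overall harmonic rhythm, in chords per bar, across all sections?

A: 8 × 4 = 32 beats ÷ 4 = 8 chords.
B: 8 × 5 = 40 beats ÷ 1 = 40 chords.
C: 12 × 4 = 48 beats ÷ 3 = 16 chords.
D: 16 × 2 = 32 beats ÷ 4 = 8 chords.
E: 6 × 7 = 42 beats ÷ 1.5 = 28 chords.
Overall: 100 chords over 50 bars → 100/50 = 2 chords per bar.

2 chords per bar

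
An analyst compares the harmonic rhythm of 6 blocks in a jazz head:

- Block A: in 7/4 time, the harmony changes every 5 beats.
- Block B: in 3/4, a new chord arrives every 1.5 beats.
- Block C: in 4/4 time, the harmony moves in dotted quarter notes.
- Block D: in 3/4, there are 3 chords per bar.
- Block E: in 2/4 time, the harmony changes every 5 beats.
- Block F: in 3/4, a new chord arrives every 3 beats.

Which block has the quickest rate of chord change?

A: each chord is 5 beats in 7/4, so 1.4 per bar.
B: each chord is 1.5 beats in 3/4, so 2 per bar.
C: each chord is 1.5 beats in 4/4, so 8/3 per bar.
D: each chord is 1 beat in 3/4, so 3 per bar.
E: each chord is 5 beats in 2/4, so 0.4 per bar.
F: each chord is 3 beats in 3/4, so 1 per bar.
Fastest is D at 3 chords/bar.

Block D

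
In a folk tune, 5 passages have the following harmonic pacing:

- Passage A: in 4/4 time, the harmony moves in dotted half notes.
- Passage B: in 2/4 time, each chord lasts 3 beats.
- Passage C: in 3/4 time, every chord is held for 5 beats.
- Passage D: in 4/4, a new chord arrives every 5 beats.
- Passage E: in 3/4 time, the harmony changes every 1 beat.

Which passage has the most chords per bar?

A: 4/3 = 4/3 chords/bar.
B: 2/3 = 2/3 chords/bar.
C: 3/5 = 0.6 chords/bar.
D: 4/5 = 0.8 chords/bar.
E: 3/1 = 3 chords/bar.
Fastest is E at 3 chords/bar.

Passage E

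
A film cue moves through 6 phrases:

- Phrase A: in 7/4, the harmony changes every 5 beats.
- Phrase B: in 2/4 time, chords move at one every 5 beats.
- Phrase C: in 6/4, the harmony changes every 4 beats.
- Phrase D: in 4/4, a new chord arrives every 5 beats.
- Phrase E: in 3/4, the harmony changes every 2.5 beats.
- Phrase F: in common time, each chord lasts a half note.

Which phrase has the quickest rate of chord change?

A: 7 beats/bar ÷ 5 beats/chord = 1.4 chords/bar.
B: 2 beats/bar ÷ 5 beats/chord = 0.4 chords/bar.
C: 6 beats/bar ÷ 4 beats/chord = 1.5 chords/bar.
D: 4 beats/bar ÷ 5 beats/chord = 0.8 chords/bar.
E: 3 beats/bar ÷ 2.5 beats/chord = 1.2 chords/bar.
F: 4 beats/bar ÷ 2 beats/chord = 2 chords/bar.
Fastest is F at 2 chords/bar.

Phrase F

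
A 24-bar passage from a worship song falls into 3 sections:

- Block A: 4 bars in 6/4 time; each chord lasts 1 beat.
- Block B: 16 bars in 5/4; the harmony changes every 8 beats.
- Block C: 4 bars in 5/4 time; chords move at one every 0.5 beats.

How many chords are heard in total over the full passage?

74 chords

A has 24 beats and chords last 1 each, so 24 chords.
B has 80 beats and chords last 8 each, so 10 chords.
C has 20 beats and chords last 0.5 each, so 40 chords.
Total: 24 + 10 + 40 = 74.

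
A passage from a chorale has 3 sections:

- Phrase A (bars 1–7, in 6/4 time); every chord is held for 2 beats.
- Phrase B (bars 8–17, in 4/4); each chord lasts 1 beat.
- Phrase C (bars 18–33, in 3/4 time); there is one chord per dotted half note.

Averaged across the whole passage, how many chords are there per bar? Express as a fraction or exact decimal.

A: 7 × 6 = 42 beats ÷ 2 = 21 chords.
B: 10 × 4 = 40 beats ÷ 1 = 40 chords.
C: 16 × 3 = 48 beats ÷ 3 = 16 chords.
Overall: 77 chords over 33 bars → 77/33 = 7/3 chords per bar.

7/3 chords per bar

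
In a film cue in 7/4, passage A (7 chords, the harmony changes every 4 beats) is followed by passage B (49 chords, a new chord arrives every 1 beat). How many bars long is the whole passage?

11 bars

A: 7 × 4 = 28 beats = 4 bars.
B: 49 × 1 = 49 beats = 7 bars.
Total: 4 + 7 = 11 bars.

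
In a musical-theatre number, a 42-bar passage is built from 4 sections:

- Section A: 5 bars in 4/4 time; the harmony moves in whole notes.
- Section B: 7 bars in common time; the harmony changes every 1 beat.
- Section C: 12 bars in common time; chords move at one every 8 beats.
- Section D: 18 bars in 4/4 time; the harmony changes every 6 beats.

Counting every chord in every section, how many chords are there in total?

51 chords

A: 5 bars × 4 beats = 20 beats; 4 beats/chord → 5 chords.
B: 7 bars × 4 beats = 28 beats; 1 beat/chord → 28 chords.
C: 12 bars × 4 beats = 48 beats; 8 beats/chord → 6 chords.
D: 18 bars × 4 beats = 72 beats; 6 beats/chord → 12 chords.
Total: 5 + 28 + 6 + 12 = 51.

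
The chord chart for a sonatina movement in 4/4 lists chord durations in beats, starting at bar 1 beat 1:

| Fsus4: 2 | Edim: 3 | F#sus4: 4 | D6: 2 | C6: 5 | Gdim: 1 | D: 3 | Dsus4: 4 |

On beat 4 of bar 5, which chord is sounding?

Beat 4 of bar 5 is beat (5−1)×4 + 4 = 20 overall.
Running totals: Fsus4 ends at 2, Edim ends at 5, F#sus4 ends at 9, D6 ends at 11, C6 ends at 16, Gdim ends at 17, D ends at 20.
Beat 20 falls within D.

D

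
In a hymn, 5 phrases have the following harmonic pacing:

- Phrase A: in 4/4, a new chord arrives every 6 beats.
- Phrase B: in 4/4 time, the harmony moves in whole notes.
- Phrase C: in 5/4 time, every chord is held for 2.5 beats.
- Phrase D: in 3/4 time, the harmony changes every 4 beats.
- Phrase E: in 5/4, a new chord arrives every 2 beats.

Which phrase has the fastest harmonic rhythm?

A: 4 beats/bar ÷ 6 beats/chord = 2/3 chords/bar.
B: 4 beats/bar ÷ 4 beats/chord = 1 chord/bar.
C: 5 beats/bar ÷ 2.5 beats/chord = 2 chords/bar.
D: 3 beats/bar ÷ 4 beats/chord = 0.75 chords/bar.
E: 5 beats/bar ÷ 2 beats/chord = 2.5 chords/bar.
Fastest is E at 2.5 chords/bar.

Phrase E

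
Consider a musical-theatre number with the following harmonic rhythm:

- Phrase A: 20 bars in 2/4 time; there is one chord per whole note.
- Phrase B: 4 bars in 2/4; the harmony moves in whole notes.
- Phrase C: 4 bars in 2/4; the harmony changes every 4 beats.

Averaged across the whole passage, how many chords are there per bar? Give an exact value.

A: 20 × 2 = 40 beats ÷ 4 = 10 chords.
B: 4 × 2 = 8 beats ÷ 4 = 2 chords.
C: 4 × 2 = 8 beats ÷ 4 = 2 chords.
Overall: 14 chords over 28 bars → 14/28 = 0.5 chords per bar.

0.5 chords per bar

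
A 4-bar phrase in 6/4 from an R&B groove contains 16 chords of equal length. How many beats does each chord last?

4 bars × 6 beats/bar = 24 beats total.
24 beats ÷ 16 chords = 1.5 beats per chord.
(That is a dotted quarter note.)

1.5 beats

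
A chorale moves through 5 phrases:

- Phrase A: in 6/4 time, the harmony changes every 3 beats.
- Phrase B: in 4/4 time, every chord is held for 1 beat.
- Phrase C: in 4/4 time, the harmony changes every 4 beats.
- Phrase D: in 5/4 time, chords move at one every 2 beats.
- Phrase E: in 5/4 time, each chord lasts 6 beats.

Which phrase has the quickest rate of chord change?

A: 6/3 = 2 chords/bar.
B: 4/1 = 4 chords/bar.
C: 4/4 = 1 chord/bar.
D: 5/2 = 2.5 chords/bar.
E: 5/6 = 5/6 chords/bar.
Fastest is B at 4 chords/bar.

Phrase B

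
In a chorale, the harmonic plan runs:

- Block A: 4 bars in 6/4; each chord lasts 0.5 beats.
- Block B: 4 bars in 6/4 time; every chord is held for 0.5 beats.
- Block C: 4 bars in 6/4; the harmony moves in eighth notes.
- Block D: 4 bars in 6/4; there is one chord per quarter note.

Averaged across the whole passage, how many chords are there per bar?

A: 4 × 6 = 24 beats ÷ 0.5 = 48 chords.
B: 4 × 6 = 24 beats ÷ 0.5 = 48 chords.
C: 4 × 6 = 24 beats ÷ 0.5 = 48 chords.
D: 4 × 6 = 24 beats ÷ 1 = 24 chords.
Overall: 168 chords over 16 bars → 168/16 = 10.5 chords per bar.

10.5 chords per bar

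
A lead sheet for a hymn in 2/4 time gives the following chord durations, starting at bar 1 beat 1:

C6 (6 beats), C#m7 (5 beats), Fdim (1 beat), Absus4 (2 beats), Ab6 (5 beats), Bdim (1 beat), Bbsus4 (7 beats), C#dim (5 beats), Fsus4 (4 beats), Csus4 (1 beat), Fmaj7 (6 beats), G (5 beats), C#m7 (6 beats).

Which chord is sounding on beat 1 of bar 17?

Fsus4

Beat 1 of bar 17 is beat (17−1)×2 + 1 = 33 overall.
Running totals: C6 ends at 6, C#m7 ends at 11, Fdim ends at 12, Absus4 ends at 14, Ab6 ends at 19, Bdim ends at 20, Bbsus4 ends at 27, C#dim ends at 32, Fsus4 ends at 36.
Beat 33 falls within Fsus4.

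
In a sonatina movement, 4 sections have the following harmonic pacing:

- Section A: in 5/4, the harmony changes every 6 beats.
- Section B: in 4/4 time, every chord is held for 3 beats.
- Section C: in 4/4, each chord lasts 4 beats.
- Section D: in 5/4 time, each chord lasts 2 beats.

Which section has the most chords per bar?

Section D

A: each chord is 6 beats in 5/4, so 5/6 per bar.
B: each chord is 3 beats in 4/4, so 4/3 per bar.
C: each chord is 4 beats in 4/4, so 1 per bar.
D: each chord is 2 beats in 5/4, so 2.5 per bar.
Fastest is D at 2.5 chords/bar.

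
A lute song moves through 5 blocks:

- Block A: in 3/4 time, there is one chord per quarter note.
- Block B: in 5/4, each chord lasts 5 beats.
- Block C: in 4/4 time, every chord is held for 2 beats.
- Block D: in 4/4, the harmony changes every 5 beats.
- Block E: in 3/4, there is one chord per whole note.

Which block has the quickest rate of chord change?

A: each chord is 1 beat in 3/4, so 3 per bar.
B: each chord is 5 beats in 5/4, so 1 per bar.
C: each chord is 2 beats in 4/4, so 2 per bar.
D: each chord is 5 beats in 4/4, so 0.8 per bar.
E: each chord is 4 beats in 3/4, so 0.75 per bar.
Fastest is A at 3 chords/bar.

Block A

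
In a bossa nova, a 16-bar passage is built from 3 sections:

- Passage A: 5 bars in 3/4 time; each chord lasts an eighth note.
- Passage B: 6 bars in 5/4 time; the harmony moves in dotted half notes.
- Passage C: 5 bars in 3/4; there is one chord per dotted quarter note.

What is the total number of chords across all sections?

A: 5 bars × 3 beats = 15 beats; 0.5 beats/chord → 30 chords.
B: 6 bars × 5 beats = 30 beats; 3 beats/chord → 10 chords.
C: 5 bars × 3 beats = 15 beats; 1.5 beats/chord → 10 chords.
Total: 30 + 10 + 10 = 50.

50 chords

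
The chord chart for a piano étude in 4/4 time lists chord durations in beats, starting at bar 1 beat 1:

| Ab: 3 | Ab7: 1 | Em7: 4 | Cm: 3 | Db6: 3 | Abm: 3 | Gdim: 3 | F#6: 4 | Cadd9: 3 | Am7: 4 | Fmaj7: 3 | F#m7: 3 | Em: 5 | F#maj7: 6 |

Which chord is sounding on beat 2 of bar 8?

Am7

Beat 2 of bar 8 is beat (8−1)×4 + 2 = 30 overall.
Running totals: Ab ends at 3, Ab7 ends at 4, Em7 ends at 8, Cm ends at 11, Db6 ends at 14, Abm ends at 17, Gdim ends at 20, F#6 ends at 24, Cadd9 ends at 27, Am7 ends at 31.
Beat 30 falls within Am7.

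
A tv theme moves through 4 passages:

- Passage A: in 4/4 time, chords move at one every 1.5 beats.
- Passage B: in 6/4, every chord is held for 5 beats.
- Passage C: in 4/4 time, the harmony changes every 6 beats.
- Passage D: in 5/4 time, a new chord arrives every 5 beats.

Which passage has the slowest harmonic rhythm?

A: each chord is 1.5 beats in 4/4, so 8/3 per bar.
B: each chord is 5 beats in 6/4, so 1.2 per bar.
C: each chord is 6 beats in 4/4, so 2/3 per bar.
D: each chord is 5 beats in 5/4, so 1 per bar.
Slowest is C at 2/3 chords/bar.

Passage C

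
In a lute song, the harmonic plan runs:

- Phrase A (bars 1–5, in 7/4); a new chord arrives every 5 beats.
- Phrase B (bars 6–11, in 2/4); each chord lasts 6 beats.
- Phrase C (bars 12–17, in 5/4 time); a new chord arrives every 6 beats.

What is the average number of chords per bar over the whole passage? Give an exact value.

14/17 chords per bar

A: 5 × 7 = 35 beats ÷ 5 = 7 chords.
B: 6 × 2 = 12 beats ÷ 6 = 2 chords.
C: 6 × 5 = 30 beats ÷ 6 = 5 chords.
Overall: 14 chords over 17 bars → 14/17 = 14/17 chords per bar.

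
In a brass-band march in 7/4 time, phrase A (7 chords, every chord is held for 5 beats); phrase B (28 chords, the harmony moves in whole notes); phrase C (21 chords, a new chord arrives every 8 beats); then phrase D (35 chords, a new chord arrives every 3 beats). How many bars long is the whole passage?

60 bars

A: 7 × 5 = 35 beats = 5 bars.
B: 28 × 4 = 112 beats = 16 bars.
C: 21 × 8 = 168 beats = 24 bars.
D: 35 × 3 = 105 beats = 15 bars.
Total: 5 + 16 + 24 + 15 = 60 bars.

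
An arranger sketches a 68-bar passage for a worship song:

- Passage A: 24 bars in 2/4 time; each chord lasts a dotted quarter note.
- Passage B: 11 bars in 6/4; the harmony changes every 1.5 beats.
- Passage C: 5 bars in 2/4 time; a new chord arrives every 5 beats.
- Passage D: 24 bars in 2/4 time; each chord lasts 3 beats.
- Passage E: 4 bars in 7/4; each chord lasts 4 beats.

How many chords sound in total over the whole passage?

A: 24 bars × 2 beats = 48 beats; 1.5 beats/chord → 32 chords.
B: 11 bars × 6 beats = 66 beats; 1.5 beats/chord → 44 chords.
C: 5 bars × 2 beats = 10 beats; 5 beats/chord → 2 chords.
D: 24 bars × 2 beats = 48 beats; 3 beats/chord → 16 chords.
E: 4 bars × 7 beats = 28 beats; 4 beats/chord → 7 chords.
Total: 32 + 44 + 2 + 16 + 7 = 101.

101 chords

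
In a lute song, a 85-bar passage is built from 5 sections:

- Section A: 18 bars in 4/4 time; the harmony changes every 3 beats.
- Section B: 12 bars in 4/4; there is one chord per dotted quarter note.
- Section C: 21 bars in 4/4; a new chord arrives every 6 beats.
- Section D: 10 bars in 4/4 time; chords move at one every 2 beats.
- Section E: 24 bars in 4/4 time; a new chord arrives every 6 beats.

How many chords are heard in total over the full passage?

A: 18 bars × 4 beats = 72 beats; 3 beats/chord → 24 chords.
B: 12 bars × 4 beats = 48 beats; 1.5 beats/chord → 32 chords.
C: 21 bars × 4 beats = 84 beats; 6 beats/chord → 14 chords.
D: 10 bars × 4 beats = 40 beats; 2 beats/chord → 20 chords.
E: 24 bars × 4 beats = 96 beats; 6 beats/chord → 16 chords.
Total: 24 + 32 + 14 + 20 + 16 = 106.

106 chords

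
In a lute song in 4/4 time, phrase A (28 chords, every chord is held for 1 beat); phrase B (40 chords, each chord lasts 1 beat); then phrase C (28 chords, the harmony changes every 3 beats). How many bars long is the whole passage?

38 bars

A: 28 × 1 = 28 beats = 7 bars.
B: 40 × 1 = 40 beats = 10 bars.
C: 28 × 3 = 84 beats = 21 bars.
Total: 7 + 10 + 21 = 38 bars.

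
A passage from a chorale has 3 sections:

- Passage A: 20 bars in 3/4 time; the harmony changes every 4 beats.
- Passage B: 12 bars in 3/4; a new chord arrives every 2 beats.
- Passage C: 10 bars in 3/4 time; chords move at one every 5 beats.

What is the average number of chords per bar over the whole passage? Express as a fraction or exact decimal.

A: 20 × 3 = 60 beats ÷ 4 = 15 chords.
B: 12 × 3 = 36 beats ÷ 2 = 18 chords.
C: 10 × 3 = 30 beats ÷ 5 = 6 chords.
Overall: 39 chords over 42 bars → 39/42 = 13/14 chords per bar.

13/14 chords per bar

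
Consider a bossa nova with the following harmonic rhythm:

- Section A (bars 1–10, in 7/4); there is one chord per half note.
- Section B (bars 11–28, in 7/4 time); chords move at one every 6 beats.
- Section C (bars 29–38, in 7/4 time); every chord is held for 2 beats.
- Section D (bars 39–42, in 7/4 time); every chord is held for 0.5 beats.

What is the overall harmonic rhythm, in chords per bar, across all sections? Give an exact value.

3.5 chords per bar

A: 10 × 7 = 70 beats ÷ 2 = 35 chords.
B: 18 × 7 = 126 beats ÷ 6 = 21 chords.
C: 10 × 7 = 70 beats ÷ 2 = 35 chords.
D: 4 × 7 = 28 beats ÷ 0.5 = 56 chords.
Overall: 147 chords over 42 bars → 147/42 = 3.5 chords per bar.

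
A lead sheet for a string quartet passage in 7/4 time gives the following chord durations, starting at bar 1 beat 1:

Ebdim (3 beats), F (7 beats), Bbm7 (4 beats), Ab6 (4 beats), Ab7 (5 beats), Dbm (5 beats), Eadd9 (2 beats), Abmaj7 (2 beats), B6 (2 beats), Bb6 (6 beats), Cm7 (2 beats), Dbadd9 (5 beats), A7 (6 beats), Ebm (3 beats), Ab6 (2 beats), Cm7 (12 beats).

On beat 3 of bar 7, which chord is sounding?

Beat 3 of bar 7 is beat (7−1)×7 + 3 = 45 overall.
Running totals: Ebdim ends at 3, F ends at 10, Bbm7 ends at 14, Ab6 ends at 18, Ab7 ends at 23, Dbm ends at 28, Eadd9 ends at 30, Abmaj7 ends at 32, B6 ends at 34, Bb6 ends at 40, Cm7 ends at 42, Dbadd9 ends at 47.
Beat 45 falls within Dbadd9.

Dbadd9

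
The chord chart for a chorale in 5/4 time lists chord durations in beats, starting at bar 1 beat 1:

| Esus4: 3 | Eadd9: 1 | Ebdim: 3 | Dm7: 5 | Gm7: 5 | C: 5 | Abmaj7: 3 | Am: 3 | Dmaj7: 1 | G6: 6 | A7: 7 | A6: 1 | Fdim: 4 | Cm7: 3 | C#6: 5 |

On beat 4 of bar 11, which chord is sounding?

C#6

Beat 4 of bar 11 is beat (11−1)×5 + 4 = 54 overall.
Running totals: Esus4 ends at 3, Eadd9 ends at 4, Ebdim ends at 7, Dm7 ends at 12, Gm7 ends at 17, C ends at 22, Abmaj7 ends at 25, Am ends at 28, Dmaj7 ends at 29, G6 ends at 35, A7 ends at 42, A6 ends at 43, Fdim ends at 47, Cm7 ends at 50, C#6 ends at 55.
Beat 54 falls within C#6.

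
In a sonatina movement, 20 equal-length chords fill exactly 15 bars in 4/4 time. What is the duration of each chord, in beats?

3 beats

15 bars × 4 beats/bar = 60 beats total.
60 beats ÷ 20 chords = 3 beats per chord.
(That is a dotted half note.)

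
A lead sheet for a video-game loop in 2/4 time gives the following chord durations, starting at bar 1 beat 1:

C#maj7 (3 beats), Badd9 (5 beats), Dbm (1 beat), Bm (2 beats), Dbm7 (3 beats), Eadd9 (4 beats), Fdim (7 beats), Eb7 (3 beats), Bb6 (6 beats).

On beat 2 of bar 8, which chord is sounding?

Beat 2 of bar 8 is beat (8−1)×2 + 2 = 16 overall.
Running totals: C#maj7 ends at 3, Badd9 ends at 8, Dbm ends at 9, Bm ends at 11, Dbm7 ends at 14, Eadd9 ends at 18.
Beat 16 falls within Eadd9.

Eadd9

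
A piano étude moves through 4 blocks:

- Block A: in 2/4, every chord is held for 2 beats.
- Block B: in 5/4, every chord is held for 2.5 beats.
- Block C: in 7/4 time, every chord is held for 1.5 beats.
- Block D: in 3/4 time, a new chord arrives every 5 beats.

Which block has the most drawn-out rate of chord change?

Block D

A: each chord is 2 beats in 2/4, so 1 per bar.
B: each chord is 2.5 beats in 5/4, so 2 per bar.
C: each chord is 1.5 beats in 7/4, so 14/3 per bar.
D: each chord is 5 beats in 3/4, so 0.6 per bar.
Slowest is D at 0.6 chords/bar.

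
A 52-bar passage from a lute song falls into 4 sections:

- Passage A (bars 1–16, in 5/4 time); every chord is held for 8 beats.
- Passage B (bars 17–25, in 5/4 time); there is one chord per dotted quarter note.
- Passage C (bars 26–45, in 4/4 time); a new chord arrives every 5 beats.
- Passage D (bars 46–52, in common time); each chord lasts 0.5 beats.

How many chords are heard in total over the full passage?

112 chords

A: 16·5 = 80 beats, 80/8 = 10 chords.
B: 9·5 = 45 beats, 45/1.5 = 30 chords.
C: 20·4 = 80 beats, 80/5 = 16 chords.
D: 7·4 = 28 beats, 28/0.5 = 56 chords.
Total: 10 + 30 + 16 + 56 = 112.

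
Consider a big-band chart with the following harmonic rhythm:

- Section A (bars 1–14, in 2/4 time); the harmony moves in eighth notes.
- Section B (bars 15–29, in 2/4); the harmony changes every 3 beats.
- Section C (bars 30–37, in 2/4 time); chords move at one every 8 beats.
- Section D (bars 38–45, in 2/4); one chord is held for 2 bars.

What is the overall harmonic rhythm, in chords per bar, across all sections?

1.6 chords per bar

A: 14 × 2 = 28 beats ÷ 0.5 = 56 chords.
B: 15 × 2 = 30 beats ÷ 3 = 10 chords.
C: 8 × 2 = 16 beats ÷ 8 = 2 chords.
D: 8 × 2 = 16 beats ÷ 4 = 4 chords.
Overall: 72 chords over 45 bars → 72/45 = 1.6 chords per bar.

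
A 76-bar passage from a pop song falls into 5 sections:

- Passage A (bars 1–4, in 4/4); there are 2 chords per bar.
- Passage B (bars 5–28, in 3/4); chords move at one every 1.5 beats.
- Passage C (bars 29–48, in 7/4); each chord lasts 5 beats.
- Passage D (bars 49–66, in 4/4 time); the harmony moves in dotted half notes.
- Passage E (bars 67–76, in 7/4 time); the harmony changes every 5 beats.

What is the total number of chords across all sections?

A has 16 beats and chords last 2 each, so 8 chords.
B has 72 beats and chords last 1.5 each, so 48 chords.
C has 140 beats and chords last 5 each, so 28 chords.
D has 72 beats and chords last 3 each, so 24 chords.
E has 70 beats and chords last 5 each, so 14 chords.
Total: 8 + 48 + 28 + 24 + 14 = 122.

122 chords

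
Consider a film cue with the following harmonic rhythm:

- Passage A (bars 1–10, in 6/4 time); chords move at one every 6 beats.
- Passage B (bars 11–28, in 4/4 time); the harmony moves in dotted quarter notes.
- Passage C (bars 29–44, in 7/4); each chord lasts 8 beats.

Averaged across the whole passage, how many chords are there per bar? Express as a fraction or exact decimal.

18/11 chords per bar

A: 10 bars of 6 beats is 60 beats; at 6 beats each that's 10 chords.
B: 18 bars of 4 beats is 72 beats; at 1.5 beats each that's 48 chords.
C: 16 bars of 7 beats is 112 beats; at 8 beats each that's 14 chords.
Overall: 72 chords over 44 bars → 72/44 = 18/11 chords per bar.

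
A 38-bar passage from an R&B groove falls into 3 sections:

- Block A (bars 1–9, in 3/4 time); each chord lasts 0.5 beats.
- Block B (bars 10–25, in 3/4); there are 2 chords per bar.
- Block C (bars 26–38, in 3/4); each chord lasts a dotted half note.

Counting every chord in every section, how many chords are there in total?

99 chords

A has 27 beats and chords last 0.5 each, so 54 chords.
B has 48 beats and chords last 1.5 each, so 32 chords.
C has 39 beats and chords last 3 each, so 13 chords.
Total: 54 + 32 + 13 = 99.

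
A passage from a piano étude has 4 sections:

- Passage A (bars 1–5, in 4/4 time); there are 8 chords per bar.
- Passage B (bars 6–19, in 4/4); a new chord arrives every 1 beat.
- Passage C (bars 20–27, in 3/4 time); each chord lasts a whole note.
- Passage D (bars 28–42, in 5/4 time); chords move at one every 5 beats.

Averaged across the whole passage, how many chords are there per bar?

39/14 chords per bar

A: 5 × 4 = 20 beats ÷ 0.5 = 40 chords.
B: 14 × 4 = 56 beats ÷ 1 = 56 chords.
C: 8 × 3 = 24 beats ÷ 4 = 6 chords.
D: 15 × 5 = 75 beats ÷ 5 = 15 chords.
Overall: 117 chords over 42 bars → 117/42 = 39/14 chords per bar.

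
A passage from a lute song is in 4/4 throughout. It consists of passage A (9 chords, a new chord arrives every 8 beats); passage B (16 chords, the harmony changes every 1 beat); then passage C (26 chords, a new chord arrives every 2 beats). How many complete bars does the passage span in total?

A: 9 × 8 = 72 beats = 18 bars.
B: 16 × 1 = 16 beats = 4 bars.
C: 26 × 2 = 52 beats = 13 bars.
Total: 18 + 4 + 13 = 35 bars.

35 bars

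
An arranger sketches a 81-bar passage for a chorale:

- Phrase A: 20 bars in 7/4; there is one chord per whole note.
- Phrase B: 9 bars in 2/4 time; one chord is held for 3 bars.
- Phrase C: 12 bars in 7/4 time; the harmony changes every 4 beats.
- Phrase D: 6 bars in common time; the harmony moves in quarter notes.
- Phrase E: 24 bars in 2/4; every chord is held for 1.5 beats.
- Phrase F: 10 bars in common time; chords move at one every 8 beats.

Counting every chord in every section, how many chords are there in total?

120 chords

A has 140 beats and chords last 4 each, so 35 chords.
B has 18 beats and chords last 6 each, so 3 chords.
C has 84 beats and chords last 4 each, so 21 chords.
D has 24 beats and chords last 1 each, so 24 chords.
E has 48 beats and chords last 1.5 each, so 32 chords.
F has 40 beats and chords last 8 each, so 5 chords.
Total: 35 + 3 + 21 + 24 + 32 + 5 = 120.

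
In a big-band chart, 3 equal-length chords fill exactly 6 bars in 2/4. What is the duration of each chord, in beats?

4 beats

6 bars × 2 beats/bar = 12 beats total.
12 beats ÷ 3 chords = 4 beats per chord.
(That is a whole note.)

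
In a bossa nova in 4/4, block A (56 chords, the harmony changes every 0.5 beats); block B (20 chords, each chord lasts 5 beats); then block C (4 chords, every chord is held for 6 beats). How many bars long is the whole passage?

38 bars

A: 56 × 0.5 = 28 beats = 7 bars.
B: 20 × 5 = 100 beats = 25 bars.
C: 4 × 6 = 24 beats = 6 bars.
Total: 7 + 25 + 6 = 38 bars.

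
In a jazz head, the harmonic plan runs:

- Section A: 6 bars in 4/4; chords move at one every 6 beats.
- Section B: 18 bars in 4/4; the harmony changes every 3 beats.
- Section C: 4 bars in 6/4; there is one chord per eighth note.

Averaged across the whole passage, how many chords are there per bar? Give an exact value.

19/7 chords per bar

A: 6 bars of 4 beats is 24 beats; at 6 beats each that's 4 chords.
B: 18 bars of 4 beats is 72 beats; at 3 beats each that's 24 chords.
C: 4 bars of 6 beats is 24 beats; at 0.5 beats each that's 48 chords.
Overall: 76 chords over 28 bars → 76/28 = 19/7 chords per bar.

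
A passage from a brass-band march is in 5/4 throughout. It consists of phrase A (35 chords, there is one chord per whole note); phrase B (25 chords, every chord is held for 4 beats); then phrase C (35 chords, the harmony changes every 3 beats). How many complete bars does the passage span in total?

69 bars

A: 35 × 4 = 140 beats = 28 bars.
B: 25 × 4 = 100 beats = 20 bars.
C: 35 × 3 = 105 beats = 21 bars.
Total: 28 + 20 + 21 = 69 bars.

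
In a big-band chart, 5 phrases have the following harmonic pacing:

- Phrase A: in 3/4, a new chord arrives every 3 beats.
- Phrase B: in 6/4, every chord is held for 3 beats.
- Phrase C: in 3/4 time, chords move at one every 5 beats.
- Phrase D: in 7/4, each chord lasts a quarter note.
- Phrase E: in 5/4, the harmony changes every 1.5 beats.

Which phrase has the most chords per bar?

A: 3/3 = 1 chord/bar.
B: 6/3 = 2 chords/bar.
C: 3/5 = 0.6 chords/bar.
D: 7/1 = 7 chords/bar.
E: 5/1.5 = 10/3 chords/bar.
Fastest is D at 7 chords/bar.

Phrase D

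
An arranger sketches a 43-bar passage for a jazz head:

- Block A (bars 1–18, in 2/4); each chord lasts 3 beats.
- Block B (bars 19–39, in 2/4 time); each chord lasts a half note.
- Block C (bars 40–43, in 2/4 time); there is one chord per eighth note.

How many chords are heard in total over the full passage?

A has 36 beats and chords last 3 each, so 12 chords.
B has 42 beats and chords last 2 each, so 21 chords.
C has 8 beats and chords last 0.5 each, so 16 chords.
Total: 12 + 21 + 16 = 49.

49 chords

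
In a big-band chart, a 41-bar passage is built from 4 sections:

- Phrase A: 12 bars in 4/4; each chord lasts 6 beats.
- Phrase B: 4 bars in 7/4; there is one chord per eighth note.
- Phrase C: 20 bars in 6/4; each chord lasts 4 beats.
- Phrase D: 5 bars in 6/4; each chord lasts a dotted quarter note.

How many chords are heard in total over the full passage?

114 chords

A: 12 bars × 4 beats = 48 beats; 6 beats/chord → 8 chords.
B: 4 bars × 7 beats = 28 beats; 0.5 beats/chord → 56 chords.
C: 20 bars × 6 beats = 120 beats; 4 beats/chord → 30 chords.
D: 5 bars × 6 beats = 30 beats; 1.5 beats/chord → 20 chords.
Total: 8 + 56 + 30 + 20 = 114.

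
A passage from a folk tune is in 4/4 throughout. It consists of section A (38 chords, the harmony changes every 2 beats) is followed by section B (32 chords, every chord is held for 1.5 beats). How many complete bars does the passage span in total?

A: 38 × 2 = 76 beats = 19 bars.
B: 32 × 1.5 = 48 beats = 12 bars.
Total: 19 + 12 = 31 bars.

31 bars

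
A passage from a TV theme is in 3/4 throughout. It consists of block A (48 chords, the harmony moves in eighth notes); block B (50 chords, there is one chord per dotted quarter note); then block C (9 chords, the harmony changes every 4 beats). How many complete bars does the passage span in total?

A: 48 × 0.5 = 24 beats = 8 bars.
B: 50 × 1.5 = 75 beats = 25 bars.
C: 9 × 4 = 36 beats = 12 bars.
Total: 8 + 25 + 12 = 45 bars.

45 bars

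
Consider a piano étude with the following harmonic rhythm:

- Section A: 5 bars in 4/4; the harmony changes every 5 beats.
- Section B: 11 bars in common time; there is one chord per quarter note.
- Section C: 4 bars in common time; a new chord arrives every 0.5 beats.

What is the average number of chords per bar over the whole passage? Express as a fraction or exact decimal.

4 chords per bar

A: 5 bars of 4 beats is 20 beats; at 5 beats each that's 4 chords.
B: 11 bars of 4 beats is 44 beats; at 1 beat each that's 44 chords.
C: 4 bars of 4 beats is 16 beats; at 0.5 beats each that's 32 chords.
Overall: 80 chords over 20 bars → 80/20 = 4 chords per bar.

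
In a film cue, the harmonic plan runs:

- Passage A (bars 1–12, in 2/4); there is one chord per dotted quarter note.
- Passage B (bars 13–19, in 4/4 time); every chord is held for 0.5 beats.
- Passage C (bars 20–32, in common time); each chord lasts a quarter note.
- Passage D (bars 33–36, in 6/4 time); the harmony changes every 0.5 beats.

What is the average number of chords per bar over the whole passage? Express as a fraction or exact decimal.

43/9 chords per bar

A: 12 bars of 2 beats is 24 beats; at 1.5 beats each that's 16 chords.
B: 7 bars of 4 beats is 28 beats; at 0.5 beats each that's 56 chords.
C: 13 bars of 4 beats is 52 beats; at 1 beat each that's 52 chords.
D: 4 bars of 6 beats is 24 beats; at 0.5 beats each that's 48 chords.
Overall: 172 chords over 36 bars → 172/36 = 43/9 chords per bar.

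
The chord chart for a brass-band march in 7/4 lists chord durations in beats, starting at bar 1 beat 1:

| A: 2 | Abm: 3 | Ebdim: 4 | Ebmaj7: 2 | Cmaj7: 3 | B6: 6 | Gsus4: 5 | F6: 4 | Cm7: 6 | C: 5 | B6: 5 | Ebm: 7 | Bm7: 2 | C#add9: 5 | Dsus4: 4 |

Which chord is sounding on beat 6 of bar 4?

F6

Beat 6 of bar 4 is beat (4−1)×7 + 6 = 27 overall.
Running totals: A ends at 2, Abm ends at 5, Ebdim ends at 9, Ebmaj7 ends at 11, Cmaj7 ends at 14, B6 ends at 20, Gsus4 ends at 25, F6 ends at 29.
Beat 27 falls within F6.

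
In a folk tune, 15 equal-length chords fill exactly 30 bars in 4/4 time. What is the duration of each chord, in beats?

30 bars × 4 beats/bar = 120 beats total.
120 beats ÷ 15 chords = 8 beats per chord.

8 beats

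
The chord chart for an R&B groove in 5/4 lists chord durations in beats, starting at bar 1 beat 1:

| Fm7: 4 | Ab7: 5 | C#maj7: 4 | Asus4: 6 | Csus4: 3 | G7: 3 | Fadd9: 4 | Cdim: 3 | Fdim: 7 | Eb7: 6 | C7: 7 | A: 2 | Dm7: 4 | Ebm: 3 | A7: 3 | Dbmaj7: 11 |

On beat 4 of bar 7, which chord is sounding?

Fdim

Beat 4 of bar 7 is beat (7−1)×5 + 4 = 34 overall.
Running totals: Fm7 ends at 4, Ab7 ends at 9, C#maj7 ends at 13, Asus4 ends at 19, Csus4 ends at 22, G7 ends at 25, Fadd9 ends at 29, Cdim ends at 32, Fdim ends at 39.
Beat 34 falls within Fdim.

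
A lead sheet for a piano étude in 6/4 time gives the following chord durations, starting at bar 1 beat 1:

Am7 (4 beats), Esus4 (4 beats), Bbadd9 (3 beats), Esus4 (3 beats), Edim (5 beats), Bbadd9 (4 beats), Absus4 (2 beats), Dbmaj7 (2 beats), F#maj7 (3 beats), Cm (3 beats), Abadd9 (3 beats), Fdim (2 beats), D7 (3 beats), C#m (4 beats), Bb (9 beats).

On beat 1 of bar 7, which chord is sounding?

Beat 1 of bar 7 is beat (7−1)×6 + 1 = 37 overall.
Running totals: Am7 ends at 4, Esus4 ends at 8, Bbadd9 ends at 11, Esus4 ends at 14, Edim ends at 19, Bbadd9 ends at 23, Absus4 ends at 25, Dbmaj7 ends at 27, F#maj7 ends at 30, Cm ends at 33, Abadd9 ends at 36, Fdim ends at 38.
Beat 37 falls within Fdim.

Fdim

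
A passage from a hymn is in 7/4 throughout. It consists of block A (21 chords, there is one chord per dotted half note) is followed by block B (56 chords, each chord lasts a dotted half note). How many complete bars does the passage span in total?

A: 21 × 3 = 63 beats = 9 bars.
B: 56 × 3 = 168 beats = 24 bars.
Total: 9 + 24 = 33 bars.

33 bars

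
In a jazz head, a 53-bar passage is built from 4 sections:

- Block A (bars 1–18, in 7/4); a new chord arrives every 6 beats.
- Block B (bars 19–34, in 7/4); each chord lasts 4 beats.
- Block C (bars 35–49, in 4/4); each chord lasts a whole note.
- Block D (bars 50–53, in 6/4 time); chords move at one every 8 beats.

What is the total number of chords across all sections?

67 chords

A: 18 bars × 7 beats = 126 beats; 6 beats/chord → 21 chords.
B: 16 bars × 7 beats = 112 beats; 4 beats/chord → 28 chords.
C: 15 bars × 4 beats = 60 beats; 4 beats/chord → 15 chords.
D: 4 bars × 6 beats = 24 beats; 8 beats/chord → 3 chords.
Total: 21 + 28 + 15 + 3 = 67.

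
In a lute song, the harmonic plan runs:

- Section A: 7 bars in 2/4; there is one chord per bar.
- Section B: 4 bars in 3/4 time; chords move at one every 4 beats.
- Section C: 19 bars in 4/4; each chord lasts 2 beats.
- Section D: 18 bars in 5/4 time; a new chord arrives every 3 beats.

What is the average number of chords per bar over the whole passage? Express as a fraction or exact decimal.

1.625 chords per bar

A: 7 bars of 2 beats is 14 beats; at 2 beats each that's 7 chords.
B: 4 bars of 3 beats is 12 beats; at 4 beats each that's 3 chords.
C: 19 bars of 4 beats is 76 beats; at 2 beats each that's 38 chords.
D: 18 bars of 5 beats is 90 beats; at 3 beats each that's 30 chords.
Overall: 78 chords over 48 bars → 78/48 = 1.625 chords per bar.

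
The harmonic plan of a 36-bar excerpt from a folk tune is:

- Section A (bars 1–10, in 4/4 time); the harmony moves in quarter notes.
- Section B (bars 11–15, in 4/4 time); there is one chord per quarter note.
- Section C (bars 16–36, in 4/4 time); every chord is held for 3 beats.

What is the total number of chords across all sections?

88 chords

A: 10 bars × 4 beats = 40 beats; 1 beat/chord → 40 chords.
B: 5 bars × 4 beats = 20 beats; 1 beat/chord → 20 chords.
C: 21 bars × 4 beats = 84 beats; 3 beats/chord → 28 chords.
Total: 40 + 20 + 28 = 88.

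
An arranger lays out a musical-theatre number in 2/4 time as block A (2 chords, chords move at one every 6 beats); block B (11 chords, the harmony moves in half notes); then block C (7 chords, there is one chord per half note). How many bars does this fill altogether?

24 bars

A: 2 × 6 = 12 beats = 6 bars.
B: 11 × 2 = 22 beats = 11 bars.
C: 7 × 2 = 14 beats = 7 bars.
Total: 6 + 11 + 7 = 24 bars.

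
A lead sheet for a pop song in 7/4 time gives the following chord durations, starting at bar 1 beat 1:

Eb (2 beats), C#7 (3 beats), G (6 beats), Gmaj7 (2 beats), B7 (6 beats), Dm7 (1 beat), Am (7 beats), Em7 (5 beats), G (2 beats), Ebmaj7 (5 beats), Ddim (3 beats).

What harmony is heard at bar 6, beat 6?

Beat 6 of bar 6 is beat (6−1)×7 + 6 = 41 overall.
Running totals: Eb ends at 2, C#7 ends at 5, G ends at 11, Gmaj7 ends at 13, B7 ends at 19, Dm7 ends at 20, Am ends at 27, Em7 ends at 32, G ends at 34, Ebmaj7 ends at 39, Ddim ends at 42.
Beat 41 falls within Ddim.

Ddim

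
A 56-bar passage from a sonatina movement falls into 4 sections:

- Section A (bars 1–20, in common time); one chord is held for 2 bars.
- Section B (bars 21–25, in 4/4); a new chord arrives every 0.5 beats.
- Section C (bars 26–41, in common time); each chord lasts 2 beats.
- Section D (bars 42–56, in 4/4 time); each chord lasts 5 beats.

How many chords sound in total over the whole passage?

A has 80 beats and chords last 8 each, so 10 chords.
B has 20 beats and chords last 0.5 each, so 40 chords.
C has 64 beats and chords last 2 each, so 32 chords.
D has 60 beats and chords last 5 each, so 12 chords.
Total: 10 + 40 + 32 + 12 = 94.

94 chords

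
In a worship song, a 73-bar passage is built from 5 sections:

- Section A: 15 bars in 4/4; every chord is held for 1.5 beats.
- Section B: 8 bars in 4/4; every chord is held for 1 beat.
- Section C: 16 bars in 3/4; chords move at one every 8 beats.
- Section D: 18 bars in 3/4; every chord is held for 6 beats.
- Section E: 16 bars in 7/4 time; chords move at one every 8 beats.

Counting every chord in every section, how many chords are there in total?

101 chords

A: 15 bars × 4 beats = 60 beats; 1.5 beats/chord → 40 chords.
B: 8 bars × 4 beats = 32 beats; 1 beat/chord → 32 chords.
C: 16 bars × 3 beats = 48 beats; 8 beats/chord → 6 chords.
D: 18 bars × 3 beats = 54 beats; 6 beats/chord → 9 chords.
E: 16 bars × 7 beats = 112 beats; 8 beats/chord → 14 chords.
Total: 40 + 32 + 6 + 9 + 14 = 101.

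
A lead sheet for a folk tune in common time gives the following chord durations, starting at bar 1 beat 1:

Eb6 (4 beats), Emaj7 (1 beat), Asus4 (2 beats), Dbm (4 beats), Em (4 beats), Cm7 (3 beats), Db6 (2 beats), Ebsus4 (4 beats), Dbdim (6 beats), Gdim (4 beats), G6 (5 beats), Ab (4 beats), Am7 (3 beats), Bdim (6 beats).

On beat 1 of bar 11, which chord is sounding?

Ab

Beat 1 of bar 11 is beat (11−1)×4 + 1 = 41 overall.
Running totals: Eb6 ends at 4, Emaj7 ends at 5, Asus4 ends at 7, Dbm ends at 11, Em ends at 15, Cm7 ends at 18, Db6 ends at 20, Ebsus4 ends at 24, Dbdim ends at 30, Gdim ends at 34, G6 ends at 39, Ab ends at 43.
Beat 41 falls within Ab.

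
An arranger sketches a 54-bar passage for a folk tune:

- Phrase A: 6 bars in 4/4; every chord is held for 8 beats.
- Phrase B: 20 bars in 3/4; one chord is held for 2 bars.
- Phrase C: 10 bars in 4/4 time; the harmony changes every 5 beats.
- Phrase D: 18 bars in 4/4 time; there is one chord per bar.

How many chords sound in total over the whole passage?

39 chords

A has 24 beats and chords last 8 each, so 3 chords.
B has 60 beats and chords last 6 each, so 10 chords.
C has 40 beats and chords last 5 each, so 8 chords.
D has 72 beats and chords last 4 each, so 18 chords.
Total: 3 + 10 + 8 + 18 = 39.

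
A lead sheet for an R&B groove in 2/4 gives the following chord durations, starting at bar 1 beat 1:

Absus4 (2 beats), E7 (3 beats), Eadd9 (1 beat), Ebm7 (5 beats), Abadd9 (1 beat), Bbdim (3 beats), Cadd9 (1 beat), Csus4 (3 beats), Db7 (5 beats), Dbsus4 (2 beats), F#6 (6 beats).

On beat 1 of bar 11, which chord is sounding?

Db7

Beat 1 of bar 11 is beat (11−1)×2 + 1 = 21 overall.
Running totals: Absus4 ends at 2, E7 ends at 5, Eadd9 ends at 6, Ebm7 ends at 11, Abadd9 ends at 12, Bbdim ends at 15, Cadd9 ends at 16, Csus4 ends at 19, Db7 ends at 24.
Beat 21 falls within Db7.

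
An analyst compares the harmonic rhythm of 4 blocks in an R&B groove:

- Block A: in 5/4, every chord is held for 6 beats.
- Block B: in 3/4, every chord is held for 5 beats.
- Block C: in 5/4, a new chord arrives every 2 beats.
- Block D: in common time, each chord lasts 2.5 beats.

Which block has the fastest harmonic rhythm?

A: 5/6 = 5/6 chords/bar.
B: 3/5 = 0.6 chords/bar.
C: 5/2 = 2.5 chords/bar.
D: 4/2.5 = 1.6 chords/bar.
Fastest is C at 2.5 chords/bar.

Block C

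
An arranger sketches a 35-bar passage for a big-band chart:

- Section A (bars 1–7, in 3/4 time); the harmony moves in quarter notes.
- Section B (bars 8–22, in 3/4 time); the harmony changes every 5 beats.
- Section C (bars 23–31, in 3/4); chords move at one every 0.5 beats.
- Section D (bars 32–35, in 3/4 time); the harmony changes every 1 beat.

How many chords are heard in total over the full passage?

96 chords

A: 7·3 = 21 beats, 21/1 = 21 chords.
B: 15·3 = 45 beats, 45/5 = 9 chords.
C: 9·3 = 27 beats, 27/0.5 = 54 chords.
D: 4·3 = 12 beats, 12/1 = 12 chords.
Total: 21 + 9 + 54 + 12 = 96.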